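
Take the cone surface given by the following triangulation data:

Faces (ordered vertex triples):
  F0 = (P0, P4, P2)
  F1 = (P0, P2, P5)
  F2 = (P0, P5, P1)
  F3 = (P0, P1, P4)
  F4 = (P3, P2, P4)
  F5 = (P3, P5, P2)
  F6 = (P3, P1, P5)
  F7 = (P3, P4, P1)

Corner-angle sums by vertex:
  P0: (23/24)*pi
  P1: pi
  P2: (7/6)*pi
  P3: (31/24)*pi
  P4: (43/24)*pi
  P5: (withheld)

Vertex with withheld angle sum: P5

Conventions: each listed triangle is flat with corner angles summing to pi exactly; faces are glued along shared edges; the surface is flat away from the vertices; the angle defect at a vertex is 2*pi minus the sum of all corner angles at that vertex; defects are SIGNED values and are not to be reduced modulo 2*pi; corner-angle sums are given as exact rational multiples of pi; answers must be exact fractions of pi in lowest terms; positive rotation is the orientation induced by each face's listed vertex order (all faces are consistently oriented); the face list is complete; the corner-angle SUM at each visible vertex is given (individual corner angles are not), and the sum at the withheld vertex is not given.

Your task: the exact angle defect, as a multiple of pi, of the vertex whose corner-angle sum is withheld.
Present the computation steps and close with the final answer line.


V = 6, E = 12, F = 8; chi = V - E + F = 2
Gauss-Bonnet: total defect = 2*pi*chi = 4*pi; visible defects sum to (91/24)*pi

Answer: defect(P5) = (5/24)*pi


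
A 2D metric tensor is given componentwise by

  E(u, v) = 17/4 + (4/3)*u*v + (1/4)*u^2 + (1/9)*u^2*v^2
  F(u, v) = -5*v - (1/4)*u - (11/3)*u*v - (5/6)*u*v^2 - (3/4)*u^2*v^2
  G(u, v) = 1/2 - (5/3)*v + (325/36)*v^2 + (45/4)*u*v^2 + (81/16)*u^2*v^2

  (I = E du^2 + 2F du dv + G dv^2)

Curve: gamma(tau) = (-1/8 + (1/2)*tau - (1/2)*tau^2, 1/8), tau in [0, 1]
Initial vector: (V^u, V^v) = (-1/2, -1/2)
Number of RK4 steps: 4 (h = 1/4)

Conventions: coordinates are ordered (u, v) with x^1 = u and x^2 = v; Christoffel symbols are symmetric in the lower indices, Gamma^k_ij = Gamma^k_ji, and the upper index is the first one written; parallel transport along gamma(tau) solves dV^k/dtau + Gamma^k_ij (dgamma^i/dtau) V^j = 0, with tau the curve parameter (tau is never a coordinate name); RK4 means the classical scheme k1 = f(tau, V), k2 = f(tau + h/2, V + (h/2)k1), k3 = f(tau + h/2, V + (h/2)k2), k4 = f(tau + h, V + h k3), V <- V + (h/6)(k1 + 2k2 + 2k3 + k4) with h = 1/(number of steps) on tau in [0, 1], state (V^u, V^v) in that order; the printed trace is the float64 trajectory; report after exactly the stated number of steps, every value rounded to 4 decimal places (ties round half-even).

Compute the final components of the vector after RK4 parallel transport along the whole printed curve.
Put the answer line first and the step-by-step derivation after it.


Answer: V^u = -0.5000, V^v = -0.5000

gamma'(tau) = (1/2 - tau, 0); f(tau, V)^k = -Gamma^k_ij(gamma(tau)) gamma'^i(tau) V^j; h = 1/4; intermediate values shown to 6 dp
curve data and Christoffel symbols at the stage parameters:
  tau = 0.000000: gamma = (-0.125000, 0.125000), gamma' = (0.500000, 0.000000); Gamma_uuu = -0.218508, Gamma_uuv = 0.005138, Gamma_uvv = -1.251643, Gamma_vuu = -1.825808, Gamma_vuv = 0.196005, Gamma_vvv = -1.311687
  tau = 0.125000: gamma = (-0.070312, 0.125000), gamma' = (0.375000, 0.000000); Gamma_uuu = -0.246815, Gamma_uuv = 0.018976, Gamma_uvv = -1.313431, Gamma_vuu = -1.936165, Gamma_vuv = 0.221571, Gamma_vvv = -1.318961
  tau = 0.250000: gamma = (-0.031250, 0.125000), gamma' = (0.250000, 0.000000); Gamma_uuu = -0.268344, Gamma_uuv = 0.029336, Gamma_uvv = -1.357481, Gamma_vuu = -2.016034, Gamma_vuv = 0.241260, Gamma_vvv = -1.324634
  tau = 0.375000: gamma = (-0.007812, 0.125000), gamma' = (0.125000, 0.000000); Gamma_uuu = -0.281792, Gamma_uuv = 0.035751, Gamma_uvv = -1.383866, Gamma_vuu = -2.064404, Gamma_vuv = 0.253655, Gamma_vvv = -1.328196
  tau = 0.500000: gamma = (0.000000, 0.125000), gamma' = (0.000000, 0.000000); Gamma_uuu = -0.286364, Gamma_uuv = 0.037924, Gamma_uvv = -1.392652, Gamma_vuu = -2.080605, Gamma_vuv = 0.257884, Gamma_vvv = -1.329407
  tau = 0.625000: gamma = (-0.007812, 0.125000), gamma' = (-0.125000, 0.000000); Gamma_uuu = -0.281792, Gamma_uuv = 0.035751, Gamma_uvv = -1.383866, Gamma_vuu = -2.064404, Gamma_vuv = 0.253655, Gamma_vvv = -1.328196
  tau = 0.750000: gamma = (-0.031250, 0.125000), gamma' = (-0.250000, 0.000000); Gamma_uuu = -0.268344, Gamma_uuv = 0.029336, Gamma_uvv = -1.357481, Gamma_vuu = -2.016034, Gamma_vuv = 0.241260, Gamma_vvv = -1.324634
  tau = 0.875000: gamma = (-0.070312, 0.125000), gamma' = (-0.375000, 0.000000); Gamma_uuu = -0.246815, Gamma_uuv = 0.018976, Gamma_uvv = -1.313431, Gamma_vuu = -1.936165, Gamma_vuv = 0.221571, Gamma_vvv = -1.318961
  tau = 1.000000: gamma = (-0.125000, 0.125000), gamma' = (-0.500000, 0.000000); Gamma_uuu = -0.218508, Gamma_uuv = 0.005138, Gamma_uvv = -1.251643, Gamma_vuu = -1.825808, Gamma_vuv = 0.196005, Gamma_vvv = -1.311687
step 0: V^u = -0.5000, V^v = -0.5000
step 1: k1 = (-0.053343, -0.407451), k2 = (-0.042975, -0.322096), k3 = (-0.042930, -0.322041), k4 = (-0.030006, -0.222400); V <- V + (h/6)(k1 + 2k2 + 2k3 + k4): V^u = -0.5106, V^v = -0.5799
step 2: k1 = (-0.030003, -0.222385), k2 = (-0.015403, -0.113468), k3 = (-0.015399, -0.113428), k4 = (0.000000, 0.000000); V <- V + (h/6)(k1 + 2k2 + 2k3 + k4): V^u = -0.5144, V^v = -0.6081
step 3: k1 = (0.000000, 0.000000), k2 = (0.015403, 0.113473), k3 = (0.015399, 0.113426), k4 = (0.030002, 0.222379); V <- V + (h/6)(k1 + 2k2 + 2k3 + k4): V^u = -0.5106, V^v = -0.5799
step 4: k1 = (0.030003, 0.222385), k2 = (0.042986, 0.322152), k3 = (0.042924, 0.322010), k4 = (0.053333, 0.407417); V <- V + (h/6)(k1 + 2k2 + 2k3 + k4): V^u = -0.5000, V^v = -0.5000


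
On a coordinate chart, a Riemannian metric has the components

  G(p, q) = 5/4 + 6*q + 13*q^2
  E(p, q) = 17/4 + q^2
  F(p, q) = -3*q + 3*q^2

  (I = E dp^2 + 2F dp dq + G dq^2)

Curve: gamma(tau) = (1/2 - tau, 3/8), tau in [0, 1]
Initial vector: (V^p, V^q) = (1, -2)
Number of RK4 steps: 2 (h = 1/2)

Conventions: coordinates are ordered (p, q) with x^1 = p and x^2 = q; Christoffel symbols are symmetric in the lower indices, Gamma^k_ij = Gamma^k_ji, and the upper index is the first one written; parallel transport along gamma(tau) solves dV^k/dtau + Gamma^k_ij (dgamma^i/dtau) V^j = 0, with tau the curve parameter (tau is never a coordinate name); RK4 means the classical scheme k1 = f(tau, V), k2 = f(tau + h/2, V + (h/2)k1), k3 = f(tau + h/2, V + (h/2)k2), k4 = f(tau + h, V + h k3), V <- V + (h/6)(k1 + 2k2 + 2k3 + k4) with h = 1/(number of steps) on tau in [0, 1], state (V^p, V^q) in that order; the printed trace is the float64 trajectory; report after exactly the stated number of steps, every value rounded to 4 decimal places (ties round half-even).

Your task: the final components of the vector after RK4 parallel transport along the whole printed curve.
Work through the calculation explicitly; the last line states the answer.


gamma'(tau) = (-1, 0); f(tau, V)^k = -Gamma^k_ij(gamma(tau)) gamma'^i(tau) V^j; h = 1/2; intermediate values shown to 6 dp
curve data and Christoffel symbols at the stage parameters:
  tau = 0.000000: gamma = (0.500000, 0.375000), gamma' = (-1.000000, 0.000000); Gamma_ppp = -0.011514, Gamma_ppq = 0.087253, Gamma_pqq = 0.067295, Gamma_qpp = -0.071901, Gamma_qpq = 0.011514, Gamma_qqq = 1.486886
  tau = 0.250000: gamma = (0.250000, 0.375000), gamma' = (-1.000000, 0.000000); Gamma_ppp = -0.011514, Gamma_ppq = 0.087253, Gamma_pqq = 0.067295, Gamma_qpp = -0.071901, Gamma_qpq = 0.011514, Gamma_qqq = 1.486886
  tau = 0.500000: gamma = (0.000000, 0.375000), gamma' = (-1.000000, 0.000000); Gamma_ppp = -0.011514, Gamma_ppq = 0.087253, Gamma_pqq = 0.067295, Gamma_qpp = -0.071901, Gamma_qpq = 0.011514, Gamma_qqq = 1.486886
  tau = 0.750000: gamma = (-0.250000, 0.375000), gamma' = (-1.000000, 0.000000); Gamma_ppp = -0.011514, Gamma_ppq = 0.087253, Gamma_pqq = 0.067295, Gamma_qpp = -0.071901, Gamma_qpq = 0.011514, Gamma_qqq = 1.486886
  tau = 1.000000: gamma = (-0.500000, 0.375000), gamma' = (-1.000000, 0.000000); Gamma_ppp = -0.011514, Gamma_ppq = 0.087253, Gamma_pqq = 0.067295, Gamma_qpp = -0.071901, Gamma_qpq = 0.011514, Gamma_qqq = 1.486886
step 0: V^p = 1.0000, V^q = -2.0000
step 1: k1 = (-0.186021, -0.094929), k2 = (-0.187556, -0.091859), k3 = (-0.187485, -0.091822), k4 = (-0.188947, -0.088718); V <- V + (h/6)(k1 + 2k2 + 2k3 + k4): V^p = 0.9062, V^q = -2.0459
step 2: k1 = (-0.188948, -0.088717), k2 = (-0.190339, -0.085576), k3 = (-0.190266, -0.085542), k4 = (-0.191584, -0.082369); V <- V + (h/6)(k1 + 2k2 + 2k3 + k4): V^p = 0.8111, V^q = -2.0887

Answer: V^p = 0.8111, V^q = -2.0887


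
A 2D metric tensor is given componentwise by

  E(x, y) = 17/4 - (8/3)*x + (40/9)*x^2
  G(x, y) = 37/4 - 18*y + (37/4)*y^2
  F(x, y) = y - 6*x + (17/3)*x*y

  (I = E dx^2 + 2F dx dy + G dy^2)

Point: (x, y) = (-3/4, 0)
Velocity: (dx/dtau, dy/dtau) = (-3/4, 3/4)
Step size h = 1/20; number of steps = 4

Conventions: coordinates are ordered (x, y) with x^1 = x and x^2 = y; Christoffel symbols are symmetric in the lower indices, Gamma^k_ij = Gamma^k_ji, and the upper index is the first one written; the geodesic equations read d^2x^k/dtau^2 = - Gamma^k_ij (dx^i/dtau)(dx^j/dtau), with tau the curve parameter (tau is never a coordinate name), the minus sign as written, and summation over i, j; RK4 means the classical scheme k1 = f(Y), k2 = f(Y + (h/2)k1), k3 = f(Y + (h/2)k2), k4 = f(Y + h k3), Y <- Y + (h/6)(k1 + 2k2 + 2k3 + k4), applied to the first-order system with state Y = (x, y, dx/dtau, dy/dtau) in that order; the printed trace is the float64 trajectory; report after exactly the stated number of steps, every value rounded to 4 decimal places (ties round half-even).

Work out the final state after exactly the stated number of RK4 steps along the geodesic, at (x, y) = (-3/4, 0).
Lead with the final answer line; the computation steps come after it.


Answer: x = -0.8995, y = 0.1712, dx/dtau = -0.7483, dy/dtau = 0.9851

f(Y) = (dx/dtau, dy/dtau, -Gamma^x_ij Y'^i Y'^j, -Gamma^y_ij Y'^i Y'^j) with the Gammas evaluated at the stage position; h = 0.050000; intermediate values shown to 6 dp
step 0: x = -0.7500, y = 0.0000, dx/dtau = -0.7500, dy/dtau = 0.7500
step 1:
  k1: at (x, y) = (-0.750000, 0.000000), (dx/dtau, dy/dtau) = (-0.750000, 0.750000); Gamma_xxx = -0.266392, Gamma_xxy = 0.000000, Gamma_xyy = 0.171988, Gamma_yxx = -0.519053, Gamma_yxy = 0.000000, Gamma_yyy = -1.056643; k1 = (-0.750000, 0.750000, 0.053102, 0.886329)
  k2: at (x, y) = (-0.768750, 0.018750), (dx/dtau, dy/dtau) = (-0.748672, 0.772158); Gamma_xxx = -0.263817, Gamma_xxy = 0.000000, Gamma_xyy = 0.173779, Gamma_yxx = -0.526427, Gamma_yxy = 0.000000, Gamma_yyy = -1.078673; k2 = (-0.748672, 0.772158, 0.044260, 0.938203)
  k3: at (x, y) = (-0.768717, 0.019304), (dx/dtau, dy/dtau) = (-0.748893, 0.773455); Gamma_xxx = -0.263774, Gamma_xxy = 0.000000, Gamma_xyy = 0.173872, Gamma_yxx = -0.526735, Gamma_yxy = 0.000000, Gamma_yyy = -1.079289; k3 = (-0.748893, 0.773455, 0.043920, 0.941081)
  k4: at (x, y) = (-0.787445, 0.038673), (dx/dtau, dy/dtau) = (-0.747804, 0.797054); Gamma_xxx = -0.261151, Gamma_xxy = 0.000000, Gamma_xyy = 0.175829, Gamma_yxx = -0.534794, Gamma_yxy = 0.000000, Gamma_yyy = -1.102914; k4 = (-0.747804, 0.797054, 0.034335, 0.999739)
  Y <- Y + (h/6)(k1 + 2k2 + 2k3 + k4): x = -0.7874, y = 0.0387, dx/dtau = -0.7478, dy/dtau = 0.7970
step 2:
  k1: at (x, y) = (-0.787441, 0.038652), (dx/dtau, dy/dtau) = (-0.747802, 0.797039); Gamma_xxx = -0.261153, Gamma_xxy = 0.000000, Gamma_xyy = 0.175826, Gamma_yxx = -0.534783, Gamma_yxy = 0.000000, Gamma_yyy = -1.102890; k1 = (-0.747802, 0.797039, 0.034342, 0.999688)
  k2: at (x, y) = (-0.806136, 0.058578), (dx/dtau, dy/dtau) = (-0.746943, 0.822031); Gamma_xxx = -0.258484, Gamma_xxy = 0.000000, Gamma_xyy = 0.177945, Gamma_yxx = -0.543535, Gamma_yxy = 0.000000, Gamma_yyy = -1.128148; k2 = (-0.746943, 0.822031, 0.023971, 1.065580)
  k3: at (x, y) = (-0.806115, 0.059203), (dx/dtau, dy/dtau) = (-0.747202, 0.823678); Gamma_xxx = -0.258433, Gamma_xxy = 0.000000, Gamma_xyy = 0.178054, Gamma_yxx = -0.543906, Gamma_yxy = 0.000000, Gamma_yyy = -1.128905; k3 = (-0.747202, 0.823678, 0.023486, 1.069570)
  k4: at (x, y) = (-0.824801, 0.079836), (dx/dtau, dy/dtau) = (-0.746627, 0.850517); Gamma_xxx = -0.255700, Gamma_xxy = 0.000000, Gamma_xyy = 0.180371, Gamma_yxx = -0.553511, Gamma_yxy = 0.000000, Gamma_yyy = -1.156166; k4 = (-0.746627, 0.850517, 0.012064, 1.144903)
  Y <- Y + (h/6)(k1 + 2k2 + 2k3 + k4): x = -0.8248, y = 0.0798, dx/dtau = -0.7466, dy/dtau = 0.8505
step 3:
  k1: at (x, y) = (-0.824797, 0.079810), (dx/dtau, dy/dtau) = (-0.746624, 0.850496); Gamma_xxx = -0.255702, Gamma_xxy = 0.000000, Gamma_xyy = 0.180367, Gamma_yxx = -0.553496, Gamma_yxy = 0.000000, Gamma_yyy = -1.156133; k1 = (-0.746624, 0.850496, 0.012073, 1.144826)
  k2: at (x, y) = (-0.843463, 0.101073), (dx/dtau, dy/dtau) = (-0.746322, 0.879117); Gamma_xxx = -0.252909, Gamma_xxy = 0.000000, Gamma_xyy = 0.182877, Gamma_yxx = -0.563967, Gamma_yxy = 0.000000, Gamma_yyy = -1.185448; k2 = (-0.746322, 0.879117, -0.000466, 1.230297)
  k3: at (x, y) = (-0.843455, 0.101788), (dx/dtau, dy/dtau) = (-0.746636, 0.881253); Gamma_xxx = -0.252847, Gamma_xxy = 0.000000, Gamma_xyy = 0.183008, Gamma_yxx = -0.564424, Gamma_yxy = 0.000000, Gamma_yyy = -1.186402; k3 = (-0.746636, 0.881253, -0.001172, 1.236016)
  k4: at (x, y) = (-0.862129, 0.123873), (dx/dtau, dy/dtau) = (-0.746683, 0.912297); Gamma_xxx = -0.249969, Gamma_xxy = 0.000000, Gamma_xyy = 0.185760, Gamma_yxx = -0.575984, Gamma_yxy = 0.000000, Gamma_yyy = -1.218290; k4 = (-0.746683, 0.912297, -0.015239, 1.335096)
  Y <- Y + (h/6)(k1 + 2k2 + 2k3 + k4): x = -0.8621, y = 0.1238, dx/dtau = -0.7467, dy/dtau = 0.9123
step 4:
  k1: at (x, y) = (-0.862124, 0.123840), (dx/dtau, dy/dtau) = (-0.746678, 0.912267); Gamma_xxx = -0.249972, Gamma_xxy = 0.000000, Gamma_xyy = 0.185754, Gamma_yxx = -0.575963, Gamma_yxy = 0.000000, Gamma_yyy = -1.218243; k1 = (-0.746678, 0.912267, -0.015224, 1.334975)
  k2: at (x, y) = (-0.880791, 0.146647), (dx/dtau, dy/dtau) = (-0.747058, 0.945642); Gamma_xxx = -0.247016, Gamma_xxy = 0.000000, Gamma_xyy = 0.188738, Gamma_yxx = -0.588631, Gamma_yxy = 0.000000, Gamma_yyy = -1.252773; k2 = (-0.747058, 0.945642, -0.030918, 1.448790)
  k3: at (x, y) = (-0.880800, 0.147481), (dx/dtau, dy/dtau) = (-0.747451, 0.948487); Gamma_xxx = -0.246939, Gamma_xxy = 0.000000, Gamma_xyy = 0.188899, Gamma_yxx = -0.589213, Gamma_yxy = 0.000000, Gamma_yyy = -1.254007; k3 = (-0.747451, 0.948487, -0.031978, 1.457322)
  k4: at (x, y) = (-0.899497, 0.171264), (dx/dtau, dy/dtau) = (-0.748277, 0.985133); Gamma_xxx = -0.243872, Gamma_xxy = 0.000000, Gamma_xyy = 0.192180, Gamma_yxx = -0.603311, Gamma_yxy = 0.000000, Gamma_yyy = -1.291927; k4 = (-0.748277, 0.985133, -0.049960, 1.591604)
  Y <- Y + (h/6)(k1 + 2k2 + 2k3 + k4): x = -0.8995, y = 0.1712, dx/dtau = -0.7483, dy/dtau = 0.9851


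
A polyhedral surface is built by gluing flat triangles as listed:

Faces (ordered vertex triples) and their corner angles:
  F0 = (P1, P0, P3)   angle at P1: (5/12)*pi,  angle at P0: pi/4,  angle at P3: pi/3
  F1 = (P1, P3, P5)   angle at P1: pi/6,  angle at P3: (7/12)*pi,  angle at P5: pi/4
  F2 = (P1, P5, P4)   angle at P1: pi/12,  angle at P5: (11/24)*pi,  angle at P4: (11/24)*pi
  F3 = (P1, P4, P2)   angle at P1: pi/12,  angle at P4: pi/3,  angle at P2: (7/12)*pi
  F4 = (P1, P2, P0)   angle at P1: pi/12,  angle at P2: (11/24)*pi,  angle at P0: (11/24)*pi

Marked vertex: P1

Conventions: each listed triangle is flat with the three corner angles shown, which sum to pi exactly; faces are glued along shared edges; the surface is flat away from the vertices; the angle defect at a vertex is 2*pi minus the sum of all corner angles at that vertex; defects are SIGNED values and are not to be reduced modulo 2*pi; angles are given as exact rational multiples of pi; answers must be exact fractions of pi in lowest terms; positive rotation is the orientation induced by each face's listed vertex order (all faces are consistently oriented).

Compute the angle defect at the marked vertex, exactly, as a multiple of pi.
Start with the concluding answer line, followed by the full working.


Answer: defect(P1) = (7/6)*pi

Sum of corner angles at P1: (5/6)*pi
defect = 2*pi - (5/6)*pi


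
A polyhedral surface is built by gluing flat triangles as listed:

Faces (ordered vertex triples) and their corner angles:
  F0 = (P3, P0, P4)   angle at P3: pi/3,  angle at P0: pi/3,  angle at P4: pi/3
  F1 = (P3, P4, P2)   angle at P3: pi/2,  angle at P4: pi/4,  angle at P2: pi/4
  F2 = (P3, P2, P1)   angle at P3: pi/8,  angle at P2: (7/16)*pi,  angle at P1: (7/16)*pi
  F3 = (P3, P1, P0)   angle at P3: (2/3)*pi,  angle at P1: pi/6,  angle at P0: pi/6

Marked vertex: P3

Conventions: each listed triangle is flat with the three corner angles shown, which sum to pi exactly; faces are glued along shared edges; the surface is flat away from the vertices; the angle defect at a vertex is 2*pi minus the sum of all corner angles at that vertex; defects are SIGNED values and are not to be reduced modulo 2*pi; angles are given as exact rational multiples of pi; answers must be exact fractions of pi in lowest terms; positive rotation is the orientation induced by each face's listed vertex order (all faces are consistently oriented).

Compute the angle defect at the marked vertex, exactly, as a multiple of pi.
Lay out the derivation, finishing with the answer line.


Sum of corner angles at P3: (13/8)*pi
defect = 2*pi - (13/8)*pi

Answer: defect(P3) = (3/8)*pi


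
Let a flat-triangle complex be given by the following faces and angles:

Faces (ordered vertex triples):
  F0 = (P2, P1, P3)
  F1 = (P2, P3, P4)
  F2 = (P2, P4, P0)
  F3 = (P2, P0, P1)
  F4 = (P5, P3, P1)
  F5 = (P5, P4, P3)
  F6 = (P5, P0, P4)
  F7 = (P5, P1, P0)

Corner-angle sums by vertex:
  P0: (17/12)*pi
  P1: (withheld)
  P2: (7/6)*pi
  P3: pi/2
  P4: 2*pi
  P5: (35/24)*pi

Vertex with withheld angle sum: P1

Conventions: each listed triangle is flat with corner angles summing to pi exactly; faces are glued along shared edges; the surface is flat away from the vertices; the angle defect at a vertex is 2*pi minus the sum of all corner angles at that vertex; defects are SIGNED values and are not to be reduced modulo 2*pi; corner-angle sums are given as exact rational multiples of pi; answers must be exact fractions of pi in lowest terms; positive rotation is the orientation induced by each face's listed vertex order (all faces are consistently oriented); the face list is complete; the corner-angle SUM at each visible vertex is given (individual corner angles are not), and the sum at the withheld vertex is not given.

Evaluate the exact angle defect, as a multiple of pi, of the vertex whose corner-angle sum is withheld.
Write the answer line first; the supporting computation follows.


Answer: defect(P1) = (13/24)*pi

V = 6, E = 12, F = 8; chi = V - E + F = 2
Gauss-Bonnet: total defect = 2*pi*chi = 4*pi; visible defects sum to (83/24)*pi


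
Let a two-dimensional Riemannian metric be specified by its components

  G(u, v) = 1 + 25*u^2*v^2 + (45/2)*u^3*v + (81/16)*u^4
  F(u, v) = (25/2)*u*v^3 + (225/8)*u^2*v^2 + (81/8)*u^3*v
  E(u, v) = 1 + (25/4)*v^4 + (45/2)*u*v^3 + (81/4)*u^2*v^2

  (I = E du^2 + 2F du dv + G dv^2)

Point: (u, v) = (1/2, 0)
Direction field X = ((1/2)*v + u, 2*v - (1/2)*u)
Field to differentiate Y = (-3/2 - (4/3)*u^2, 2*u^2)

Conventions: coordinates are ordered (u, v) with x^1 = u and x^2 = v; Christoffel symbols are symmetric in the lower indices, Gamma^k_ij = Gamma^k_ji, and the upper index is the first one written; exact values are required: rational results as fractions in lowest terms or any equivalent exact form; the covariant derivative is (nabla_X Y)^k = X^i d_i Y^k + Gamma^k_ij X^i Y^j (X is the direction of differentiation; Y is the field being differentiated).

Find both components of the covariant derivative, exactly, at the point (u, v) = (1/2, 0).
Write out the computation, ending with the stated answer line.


E = 1, F = 0, G = 337/256 at the point
E_u = 0, E_v = 0, F_u = 0, F_v = 81/64, G_u = 81/32, G_v = 45/16
EG - F^2 = 337/256;  g^inv = (256/337) * [[337/256, 0], [0, 1]]
first-kind symbols [ij,l] = (1/2)(d_i g_jl + d_j g_il - d_l g_ij): [uu,u] = E_u/2 = 0, [uu,v] = F_u - E_v/2 = 0, [uv,u] = E_v/2 = 0, [uv,v] = G_u/2 = 81/64, [vv,u] = F_v - G_u/2 = 0, [vv,v] = G_v/2 = 45/32
Gamma^u_ij = (G*[ij,u] - F*[ij,v])/(EG - F^2), Gamma^v_ij = (E*[ij,v] - F*[ij,u])/(EG - F^2)
Gamma_uuu = 0, Gamma_uuv = 0, Gamma_uvv = 0, Gamma_vuu = 0, Gamma_vuv = 324/337, Gamma_vvv = 360/337
X = (1/2, -1/4), Y = (-11/6, 1/2) at the point

Answer: (nabla_X Y)^u = -2/3, (nabla_X Y)^v = 1043/674


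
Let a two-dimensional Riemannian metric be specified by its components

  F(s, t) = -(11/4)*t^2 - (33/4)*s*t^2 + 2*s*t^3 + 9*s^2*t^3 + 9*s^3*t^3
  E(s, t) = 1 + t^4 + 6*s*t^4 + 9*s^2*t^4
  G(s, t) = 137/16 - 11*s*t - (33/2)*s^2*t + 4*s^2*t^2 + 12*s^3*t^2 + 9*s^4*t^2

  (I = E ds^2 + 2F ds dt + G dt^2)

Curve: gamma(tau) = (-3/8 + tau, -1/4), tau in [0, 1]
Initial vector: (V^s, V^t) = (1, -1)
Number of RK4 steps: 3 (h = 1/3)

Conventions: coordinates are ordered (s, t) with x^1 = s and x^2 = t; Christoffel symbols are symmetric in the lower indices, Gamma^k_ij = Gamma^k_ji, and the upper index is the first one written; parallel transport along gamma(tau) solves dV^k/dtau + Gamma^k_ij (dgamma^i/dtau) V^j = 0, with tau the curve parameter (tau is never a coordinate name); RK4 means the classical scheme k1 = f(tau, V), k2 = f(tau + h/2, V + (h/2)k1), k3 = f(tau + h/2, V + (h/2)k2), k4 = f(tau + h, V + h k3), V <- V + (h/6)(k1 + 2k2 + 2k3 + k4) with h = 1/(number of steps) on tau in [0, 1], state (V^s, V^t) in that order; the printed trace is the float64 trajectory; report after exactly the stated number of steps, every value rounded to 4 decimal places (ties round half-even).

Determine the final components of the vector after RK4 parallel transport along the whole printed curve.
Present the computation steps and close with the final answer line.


gamma'(tau) = (1, 0); f(tau, V)^k = -Gamma^k_ij(gamma(tau)) gamma'^i(tau) V^j; h = 1/3; intermediate values shown to 6 dp
curve data and Christoffel symbols at the stage parameters:
  tau = 0.000000: gamma = (-0.375000, -0.250000), gamma' = (1.000000, 0.000000); Gamma_sss = -0.000180, Gamma_sst = -0.000060, Gamma_stt = 0.000316, Gamma_tss = -0.061621, Gamma_tst = -0.020540, Gamma_ttt = 0.107836
  tau = 0.166667: gamma = (-0.208333, -0.250000), gamma' = (1.000000, 0.000000); Gamma_sss = 0.000538, Gamma_sst = -0.000538, Gamma_stt = -0.000821, Gamma_tss = -0.061436, Gamma_tst = 0.061436, Gamma_ttt = 0.093861
  tau = 0.333333: gamma = (-0.041667, -0.250000), gamma' = (1.000000, 0.000000); Gamma_sss = 0.001212, Gamma_sst = -0.002829, Gamma_stt = -0.000505, Gamma_tss = -0.060527, Gamma_tst = 0.141229, Gamma_ttt = 0.025219
  tau = 0.500000: gamma = (0.125000, -0.250000), gamma' = (1.000000, 0.000000); Gamma_sss = 0.001794, Gamma_sst = -0.006577, Gamma_stt = 0.002840, Gamma_tss = -0.058945, Gamma_tst = 0.216133, Gamma_ttt = -0.093330
  tau = 0.666667: gamma = (0.291667, -0.250000), gamma' = (1.000000, 0.000000); Gamma_sss = 0.002248, Gamma_sst = -0.011241, Gamma_stt = 0.010055, Gamma_tss = -0.056781, Gamma_tst = 0.283906, Gamma_ttt = -0.253938
  tau = 0.833333: gamma = (0.458333, -0.250000), gamma' = (1.000000, 0.000000); Gamma_sss = 0.002563, Gamma_sst = -0.016230, Gamma_stt = 0.021141, Gamma_tss = -0.054151, Gamma_tst = 0.342956, Gamma_ttt = -0.446745
  tau = 1.000000: gamma = (0.625000, -0.250000), gamma' = (1.000000, 0.000000); Gamma_sss = 0.002741, Gamma_sst = -0.021015, Gamma_stt = 0.035405, Gamma_tss = -0.051186, Gamma_tst = 0.392426, Gamma_ttt = -0.661152
step 0: V^s = 1.0000, V^t = -1.0000
step 1: k1 = (0.000120, 0.041080), k2 = (-0.001072, 0.122453), k3 = (-0.001064, 0.121607), k4 = (-0.003926, 0.196010); V <- V + (h/6)(k1 + 2k2 + 2k3 + k4): V^s = 0.9996, V^t = -0.9597
step 2: k1 = (-0.003926, 0.196039), k2 = (-0.007888, 0.259244), k3 = (-0.007818, 0.256928), k4 = (-0.012067, 0.304760); V <- V + (h/6)(k1 + 2k2 + 2k3 + k4): V^s = 0.9969, V^t = -0.8745
step 3: k1 = (-0.012072, 0.304892), k2 = (-0.015918, 0.336375), k3 = (-0.015831, 0.334540), k4 = (-0.018753, 0.350188); V <- V + (h/6)(k1 + 2k2 + 2k3 + k4): V^s = 0.9917, V^t = -0.7636

Answer: V^s = 0.9917, V^t = -0.7636


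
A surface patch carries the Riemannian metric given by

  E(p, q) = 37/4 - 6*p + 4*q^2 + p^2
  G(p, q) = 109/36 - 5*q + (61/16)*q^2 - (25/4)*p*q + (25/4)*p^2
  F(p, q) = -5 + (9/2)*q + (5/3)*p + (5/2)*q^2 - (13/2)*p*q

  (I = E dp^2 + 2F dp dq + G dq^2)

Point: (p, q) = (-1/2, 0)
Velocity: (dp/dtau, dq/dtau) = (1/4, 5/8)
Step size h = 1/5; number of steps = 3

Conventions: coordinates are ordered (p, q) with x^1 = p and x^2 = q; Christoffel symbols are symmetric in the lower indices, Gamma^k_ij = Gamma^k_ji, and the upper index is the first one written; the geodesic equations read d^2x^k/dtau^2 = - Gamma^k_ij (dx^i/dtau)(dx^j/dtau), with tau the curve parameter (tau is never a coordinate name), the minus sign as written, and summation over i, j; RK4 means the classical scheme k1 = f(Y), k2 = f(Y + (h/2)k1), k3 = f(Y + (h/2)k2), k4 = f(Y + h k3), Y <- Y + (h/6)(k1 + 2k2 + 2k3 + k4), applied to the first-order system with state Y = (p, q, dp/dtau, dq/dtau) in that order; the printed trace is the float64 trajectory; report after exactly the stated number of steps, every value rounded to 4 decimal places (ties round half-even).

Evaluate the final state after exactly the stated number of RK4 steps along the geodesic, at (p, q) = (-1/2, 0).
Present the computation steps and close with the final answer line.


f(Y) = (dp/dtau, dq/dtau, -Gamma^p_ij Y'^i Y'^j, -Gamma^q_ij Y'^i Y'^j) with the Gammas evaluated at the stage position; h = 0.200000; intermediate values shown to 6 dp
step 0: p = -0.5000, q = 0.0000, dp/dtau = 0.2500, dq/dtau = 0.6250
step 1:
  k1: at (p, q) = (-0.500000, 0.000000), (dp/dtau, dq/dtau) = (0.250000, 0.625000); Gamma_ppp = -0.271673, Gamma_ppq = -0.780669, Gamma_pqq = 1.903606, Gamma_qpp = 0.017844, Gamma_qpq = -1.672862, Gamma_qqq = 2.214870; k1 = (0.250000, 0.625000, -0.482657, -0.343529)
  k2: at (p, q) = (-0.475000, 0.062500), (dp/dtau, dq/dtau) = (0.201734, 0.590647); Gamma_ppp = -0.383477, Gamma_ppq = -0.623131, Gamma_pqq = 1.734503, Gamma_qpp = -0.236936, Gamma_qpq = -1.495985, Gamma_qqq = 1.948473; k2 = (0.201734, 0.590647, -0.441003, -0.313605)
  k3: at (p, q) = (-0.479827, 0.059065), (dp/dtau, dq/dtau) = (0.205900, 0.593639); Gamma_ppp = -0.376880, Gamma_ppq = -0.627758, Gamma_pqq = 1.739736, Gamma_qpp = -0.221562, Gamma_qpq = -1.498526, Gamma_qqq = 1.952509; k3 = (0.205900, 0.593639, -0.443657, -0.312356)
  k4: at (p, q) = (-0.458820, 0.118728), (dp/dtau, dq/dtau) = (0.161269, 0.562529); Gamma_ppp = -0.448737, Gamma_ppq = -0.500188, Gamma_pqq = 1.602230, Gamma_qpp = -0.422858, Gamma_qpq = -1.365833, Gamma_qqq = 1.723671; k4 = (0.161269, 0.562529, -0.404585, -0.286627)
  Y <- Y + (h/6)(k1 + 2k2 + 2k3 + k4): p = -0.4591, q = 0.1185, dp/dtau = 0.1614, dq/dtau = 0.5623
step 2:
  k1: at (p, q) = (-0.459115, 0.118537), (dp/dtau, dq/dtau) = (0.161448, 0.562264); Gamma_ppp = -0.448399, Gamma_ppq = -0.500399, Gamma_pqq = 1.602477, Gamma_qpp = -0.421956, Gamma_qpq = -1.365890, Gamma_qqq = 1.723812; k1 = (0.161448, 0.562264, -0.404072, -0.285988)
  k2: at (p, q) = (-0.442971, 0.174763), (dp/dtau, dq/dtau) = (0.121041, 0.533665); Gamma_ppp = -0.488687, Gamma_ppq = -0.396268, Gamma_pqq = 1.491727, Gamma_qpp = -0.579061, Gamma_qpq = -1.267962, Gamma_qqq = 1.525594; k2 = (0.121041, 0.533665, -0.366488, -0.262195)
  k3: at (p, q) = (-0.447011, 0.171903), (dp/dtau, dq/dtau) = (0.124799, 0.536045); Gamma_ppp = -0.484584, Gamma_ppq = -0.399350, Gamma_pqq = 1.495351, Gamma_qpp = -0.565968, Gamma_qpq = -1.268660, Gamma_qqq = 1.528405; k3 = (0.124799, 0.536045, -0.368701, -0.260621)
  k4: at (p, q) = (-0.434156, 0.225746), (dp/dtau, dq/dtau) = (0.087708, 0.510140); Gamma_ppp = -0.503236, Gamma_ppq = -0.311527, Gamma_pqq = 1.405030, Gamma_qpp = -0.692093, Gamma_qpq = -1.196553, Gamma_qqq = 1.353724; k4 = (0.087708, 0.510140, -0.333900, -0.239897)
  Y <- Y + (h/6)(k1 + 2k2 + 2k3 + k4): p = -0.4344, q = 0.2256, dp/dtau = 0.0878, dq/dtau = 0.5099
step 3:
  k1: at (p, q) = (-0.434421, 0.225598), (dp/dtau, dq/dtau) = (0.087836, 0.509880); Gamma_ppp = -0.503011, Gamma_ppq = -0.311647, Gamma_pqq = 1.405185, Gamma_qpp = -0.691295, Gamma_qpq = -1.196502, Gamma_qqq = 1.353761; k1 = (0.087836, 0.509880, -0.333521, -0.239441)
  k2: at (p, q) = (-0.425637, 0.276586), (dp/dtau, dq/dtau) = (0.054484, 0.485936); Gamma_ppp = -0.504284, Gamma_ppq = -0.236724, Gamma_pqq = 1.332581, Gamma_qpp = -0.790274, Gamma_qpq = -1.144688, Gamma_qqq = 1.198474; k2 = (0.054484, 0.485936, -0.300636, -0.220041)
  k3: at (p, q) = (-0.428973, 0.274191), (dp/dtau, dq/dtau) = (0.057773, 0.487876); Gamma_ppp = -0.501991, Gamma_ppq = -0.238930, Gamma_pqq = 1.335174, Gamma_qpp = -0.779294, Gamma_qpq = -1.144261, Gamma_qqq = 1.200726; k3 = (0.057773, 0.487876, -0.302658, -0.218695)
  k4: at (p, q) = (-0.422866, 0.323173), (dp/dtau, dq/dtau) = (0.027305, 0.466141); Gamma_ppp = -0.491699, Gamma_ppq = -0.173020, Gamma_pqq = 1.276440, Gamma_qpp = -0.859763, Gamma_qpq = -1.107772, Gamma_qqq = 1.060852; k4 = (0.027305, 0.466141, -0.272584, -0.201670)
  Y <- Y + (h/6)(k1 + 2k2 + 2k3 + k4): p = -0.4231, q = 0.3231, dp/dtau = 0.0274, dq/dtau = 0.4659

Answer: p = -0.4231, q = 0.3231, dp/dtau = 0.0274, dq/dtau = 0.4659


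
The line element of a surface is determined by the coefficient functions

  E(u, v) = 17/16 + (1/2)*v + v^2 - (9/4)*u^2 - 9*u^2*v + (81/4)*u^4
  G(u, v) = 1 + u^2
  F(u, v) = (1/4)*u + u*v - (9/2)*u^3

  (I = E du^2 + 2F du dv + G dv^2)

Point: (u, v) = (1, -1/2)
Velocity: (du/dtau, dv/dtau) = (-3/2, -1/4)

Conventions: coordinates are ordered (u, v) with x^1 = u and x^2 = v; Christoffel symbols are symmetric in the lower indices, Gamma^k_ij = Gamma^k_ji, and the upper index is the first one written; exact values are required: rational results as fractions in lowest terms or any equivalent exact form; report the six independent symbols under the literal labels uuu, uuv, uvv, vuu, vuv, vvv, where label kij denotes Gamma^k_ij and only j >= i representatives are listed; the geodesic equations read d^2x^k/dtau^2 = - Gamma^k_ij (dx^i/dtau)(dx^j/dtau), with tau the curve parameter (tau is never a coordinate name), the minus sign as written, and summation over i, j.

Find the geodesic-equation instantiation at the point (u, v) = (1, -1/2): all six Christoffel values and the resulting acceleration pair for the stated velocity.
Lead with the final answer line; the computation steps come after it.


Answer: Gamma_uuu = 228/131, Gamma_uuv = -76/393, Gamma_uvv = 0, Gamma_vuu = -48/131, Gamma_vuv = 16/393, Gamma_vvv = 0; accelerations (d^2u/dtau^2, d^2v/dtau^2) = (-494/131, 104/131)

E = 377/16, F = -19/4, G = 2 at the point
E_u = 171/2, E_v = -19/2, F_u = -55/4, F_v = 1, G_u = 2, G_v = 0
EG - F^2 = 393/16;  g^inv = (16/393) * [[2, 19/4], [19/4, 377/16]]
first-kind symbols [ij,l] = (1/2)(d_i g_jl + d_j g_il - d_l g_ij): [uu,u] = E_u/2 = 171/4, [uu,v] = F_u - E_v/2 = -9, [uv,u] = E_v/2 = -19/4, [uv,v] = G_u/2 = 1, [vv,u] = F_v - G_u/2 = 0, [vv,v] = G_v/2 = 0
Gamma^u_ij = (G*[ij,u] - F*[ij,v])/(EG - F^2), Gamma^v_ij = (E*[ij,v] - F*[ij,u])/(EG - F^2)
Gamma_uuu = 228/131, Gamma_uuv = -76/393, Gamma_uvv = 0, Gamma_vuu = -48/131, Gamma_vuv = 16/393, Gamma_vvv = 0
d^2u/dtau^2 = -(Gamma_uuu*(-3/2)^2 + 2*Gamma_uuv*(-3/2)*(-1/4) + Gamma_uvv*(-1/4)^2) = -494/131
d^2v/dtau^2 = -(Gamma_vuu*(-3/2)^2 + 2*Gamma_vuv*(-3/2)*(-1/4) + Gamma_vvv*(-1/4)^2) = 104/131


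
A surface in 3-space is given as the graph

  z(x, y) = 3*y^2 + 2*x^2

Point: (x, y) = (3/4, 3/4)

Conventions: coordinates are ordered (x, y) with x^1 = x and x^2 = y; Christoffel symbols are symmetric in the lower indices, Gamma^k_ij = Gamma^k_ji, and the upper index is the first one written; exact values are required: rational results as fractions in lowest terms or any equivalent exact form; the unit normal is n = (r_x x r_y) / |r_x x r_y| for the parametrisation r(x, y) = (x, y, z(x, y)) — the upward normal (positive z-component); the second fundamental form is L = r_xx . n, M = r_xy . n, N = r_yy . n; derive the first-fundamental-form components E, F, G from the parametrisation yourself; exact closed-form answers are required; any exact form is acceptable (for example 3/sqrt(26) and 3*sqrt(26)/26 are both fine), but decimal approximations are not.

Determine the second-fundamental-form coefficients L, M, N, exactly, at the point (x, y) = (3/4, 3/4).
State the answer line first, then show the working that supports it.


Answer: L = 8/11, M = 0, N = 12/11

z_x = 3, z_y = 9/2, z_xx = 4, z_xy = 0, z_yy = 6
E = 10, F = 27/2, G = 85/4; answer radicand W^2 = 121/4
unnormalised second-form numerators: l = 4, m = 0, n = 6; L = l/sqrt(121/4), and similarly M = m/sqrt(W^2), N = n/sqrt(W^2)


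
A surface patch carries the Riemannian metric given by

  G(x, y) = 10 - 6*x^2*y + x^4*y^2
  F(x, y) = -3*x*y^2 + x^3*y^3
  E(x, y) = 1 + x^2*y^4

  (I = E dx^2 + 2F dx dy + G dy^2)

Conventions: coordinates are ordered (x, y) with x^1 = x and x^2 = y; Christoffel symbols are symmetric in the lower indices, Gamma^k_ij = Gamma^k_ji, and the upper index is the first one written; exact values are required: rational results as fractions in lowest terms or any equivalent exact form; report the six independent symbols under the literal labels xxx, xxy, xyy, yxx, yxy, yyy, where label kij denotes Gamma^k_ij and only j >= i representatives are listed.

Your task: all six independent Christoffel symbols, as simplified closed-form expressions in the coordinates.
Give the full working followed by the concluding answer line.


E = 1 + x^2*y^4; F = -3*x*y^2 + x^3*y^3; G = 10 - 6*x^2*y + x^4*y^2
Gamma^k_ij = (1/2) g^{kl} (d_i g_jl + d_j g_il - d_l g_ij), with g^inv = (1/(EG-F^2)) [[G, -F], [-F, E]]
first partials: E_x = 2*x*y^4, E_y = 4*x^2*y^3, F_x = -3*y^2 + 3*x^2*y^3, F_y = -6*x*y + 3*x^3*y^2, G_x = -12*x*y + 4*x^3*y^2, G_y = -6*x^2 + 2*x^4*y
D = EG - F^2 = 10 - 6*x^2*y + x^2*y^4 + x^4*y^2
expanded: Gamma^x_xx = (G E_x - 2F F_x + F E_y)/(2D), Gamma^x_xy = (G E_y - F G_x)/(2D), Gamma^x_yy = (2G F_y - G G_x - F G_y)/(2D), Gamma^y_xx = (2E F_x - E E_y - F E_x)/(2D), Gamma^y_xy = (E G_x - F E_y)/(2D), Gamma^y_yy = (E G_y - 2F F_y + F G_x)/(2D); substitute and cancel common factors

Answer: Gamma_xxx = x*y^4/(x^4*y^2 + x^2*y^4 - 6*x^2*y + 10), Gamma_xxy = 2*x^2*y^3/(x^4*y^2 + x^2*y^4 - 6*x^2*y + 10), Gamma_xyy = x^3*y^2/(x^4*y^2 + x^2*y^4 - 6*x^2*y + 10), Gamma_yxx = (x^2*y^3 - 3*y^2)/(x^4*y^2 + x^2*y^4 - 6*x^2*y + 10), Gamma_yxy = (2*x^3*y^2 - 6*x*y)/(x^4*y^2 + x^2*y^4 - 6*x^2*y + 10), Gamma_yyy = (x^4*y - 3*x^2)/(x^4*y^2 + x^2*y^4 - 6*x^2*y + 10)


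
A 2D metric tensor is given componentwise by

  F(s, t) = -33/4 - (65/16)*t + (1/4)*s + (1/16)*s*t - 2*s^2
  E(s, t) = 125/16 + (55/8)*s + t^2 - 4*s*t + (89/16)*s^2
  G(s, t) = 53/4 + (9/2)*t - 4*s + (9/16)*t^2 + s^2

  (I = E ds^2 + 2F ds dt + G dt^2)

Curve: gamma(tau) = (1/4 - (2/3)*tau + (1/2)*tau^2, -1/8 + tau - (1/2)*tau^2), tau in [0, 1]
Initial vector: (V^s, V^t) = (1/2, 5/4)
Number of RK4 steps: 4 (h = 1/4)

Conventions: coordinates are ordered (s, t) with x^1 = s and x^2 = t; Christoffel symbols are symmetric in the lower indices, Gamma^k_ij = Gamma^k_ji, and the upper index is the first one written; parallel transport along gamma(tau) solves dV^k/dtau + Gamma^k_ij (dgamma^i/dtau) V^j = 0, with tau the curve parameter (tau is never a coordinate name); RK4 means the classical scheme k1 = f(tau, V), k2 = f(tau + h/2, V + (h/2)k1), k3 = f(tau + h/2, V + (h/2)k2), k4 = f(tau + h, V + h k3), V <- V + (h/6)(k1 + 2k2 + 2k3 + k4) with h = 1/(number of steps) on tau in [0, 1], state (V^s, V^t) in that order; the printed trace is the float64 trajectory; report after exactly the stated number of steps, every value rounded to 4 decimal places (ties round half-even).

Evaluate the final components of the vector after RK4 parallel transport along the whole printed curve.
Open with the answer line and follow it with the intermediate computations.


Answer: V^s = 0.8198, V^t = 1.3621

gamma'(tau) = (-2/3 + tau, 1 - tau); f(tau, V)^k = -Gamma^k_ij(gamma(tau)) gamma'^i(tau) V^j; h = 1/4; intermediate values shown to 6 dp
curve data and Christoffel symbols at the stage parameters:
  tau = 0.000000: gamma = (0.250000, -0.125000), gamma' = (-0.666667, 1.000000); Gamma_sss = 1.031682, Gamma_sst = -0.369429, Gamma_stt = -0.175694, Gamma_tss = 0.673637, Gamma_tst = -0.394088, Gamma_ttt = 0.068723
  tau = 0.125000: gamma = (0.174479, -0.007812), gamma' = (-0.541667, 0.875000); Gamma_sss = 1.153952, Gamma_sst = -0.411218, Gamma_stt = -0.198909, Gamma_tss = 0.750105, Gamma_tst = -0.415397, Gamma_ttt = 0.048414
  tau = 0.250000: gamma = (0.114583, 0.093750), gamma' = (-0.416667, 0.750000); Gamma_sss = 1.275571, Gamma_sst = -0.452936, Gamma_stt = -0.221819, Gamma_tss = 0.826681, Gamma_tst = -0.437835, Gamma_ttt = 0.029393
  tau = 0.375000: gamma = (0.070312, 0.179688), gamma' = (-0.291667, 0.625000); Gamma_sss = 1.387378, Gamma_sst = -0.491491, Gamma_stt = -0.242637, Gamma_tss = 0.897636, Gamma_tst = -0.459340, Gamma_ttt = 0.012627
  tau = 0.500000: gamma = (0.041667, 0.250000), gamma' = (-0.166667, 0.500000); Gamma_sss = 1.479334, Gamma_sst = -0.523550, Gamma_stt = -0.259340, Gamma_tss = 0.956672, Gamma_tst = -0.477730, Gamma_ttt = -0.000727
  tau = 0.625000: gamma = (0.028646, 0.304688), gamma' = (-0.041667, 0.375000); Gamma_sss = 1.542877, Gamma_sst = -0.546329, Gamma_stt = -0.270131, Gamma_tss = 0.998396, Gamma_tst = -0.491189, Gamma_ttt = -0.009610
  tau = 0.750000: gamma = (0.031250, 0.343750), gamma' = (0.083333, 0.250000); Gamma_sss = 1.572626, Gamma_sst = -0.558117, Gamma_stt = -0.273835, Gamma_tss = 1.019401, Gamma_tst = -0.498596, Gamma_ttt = -0.013325
  tau = 0.875000: gamma = (0.049479, 0.367188), gamma' = (0.208333, 0.125000); Gamma_sss = 1.566501, Gamma_sst = -0.558226, Gamma_stt = -0.270029, Gamma_tss = 1.018331, Gamma_tst = -0.499488, Gamma_ttt = -0.011613
  tau = 1.000000: gamma = (0.083333, 0.375000), gamma' = (0.333333, 0.000000); Gamma_sss = 1.525105, Gamma_sst = -0.546719, Gamma_stt = -0.259001, Gamma_tss = 0.995474, Gamma_tst = -0.493875, Gamma_ttt = -0.004635
step 0: V^s = 0.5000, V^t = 1.2500
step 1: k1 = (0.440369, 0.007279), k2 = (0.485734, 0.092809), k3 = (0.490798, 0.094315), k4 = (0.514014, 0.158552); V <- V + (h/6)(k1 + 2k2 + 2k3 + k4): V^s = 0.6211, V^t = 1.2725
step 2: k1 = (0.512682, 0.157725), k2 = (0.498490, 0.192799), k3 = (0.497263, 0.191203), k4 = (0.434936, 0.192279); V <- V + (h/6)(k1 + 2k2 + 2k3 + k4): V^s = 0.7436, V^t = 1.3191
step 3: k1 = (0.433943, 0.191638), k2 = (0.320226, 0.157504), k3 = (0.316064, 0.154367), k4 = (0.163064, 0.093591); V <- V + (h/6)(k1 + 2k2 + 2k3 + k4): V^s = 0.8215, V^t = 1.3570
step 4: k1 = (0.162972, 0.093515), k2 = (-0.010639, 0.018366), k3 = (-0.006480, 0.020623), k4 = (-0.168573, -0.047820); V <- V + (h/6)(k1 + 2k2 + 2k3 + k4): V^s = 0.8198, V^t = 1.3621


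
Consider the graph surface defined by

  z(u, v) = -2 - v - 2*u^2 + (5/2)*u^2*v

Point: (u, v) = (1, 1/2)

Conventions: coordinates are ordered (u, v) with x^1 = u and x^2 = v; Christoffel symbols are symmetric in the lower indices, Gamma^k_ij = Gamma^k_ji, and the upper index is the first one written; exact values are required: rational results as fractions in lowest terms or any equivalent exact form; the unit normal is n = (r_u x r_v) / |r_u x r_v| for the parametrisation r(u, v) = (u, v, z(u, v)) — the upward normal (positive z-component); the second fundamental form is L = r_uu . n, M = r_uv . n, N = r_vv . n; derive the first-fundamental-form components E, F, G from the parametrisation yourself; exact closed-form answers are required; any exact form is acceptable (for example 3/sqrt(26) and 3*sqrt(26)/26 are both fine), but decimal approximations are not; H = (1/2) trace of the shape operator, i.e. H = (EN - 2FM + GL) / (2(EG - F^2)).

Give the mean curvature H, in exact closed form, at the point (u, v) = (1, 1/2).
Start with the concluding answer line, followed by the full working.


Answer: H = 141*sqrt(22)/968

z_u = -3/2, z_v = 3/2, z_uu = -3/2, z_uv = 5, z_vv = 0
E = 13/4, F = -9/4, G = 13/4; answer radicand W^2 = 11/2
unnormalised second-form numerators: l = -3/2, m = 5, n = 0; L = l/sqrt(11/2), and similarly M = m/sqrt(W^2), N = n/sqrt(W^2)
H = (E*n - 2*F*m + G*l) / (2*(EG - F^2)*sqrt(W^2)); E*n - 2*F*m + G*l = 141/8, EG - F^2 = 11/2, so H = (141/88)/sqrt(11/2)
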